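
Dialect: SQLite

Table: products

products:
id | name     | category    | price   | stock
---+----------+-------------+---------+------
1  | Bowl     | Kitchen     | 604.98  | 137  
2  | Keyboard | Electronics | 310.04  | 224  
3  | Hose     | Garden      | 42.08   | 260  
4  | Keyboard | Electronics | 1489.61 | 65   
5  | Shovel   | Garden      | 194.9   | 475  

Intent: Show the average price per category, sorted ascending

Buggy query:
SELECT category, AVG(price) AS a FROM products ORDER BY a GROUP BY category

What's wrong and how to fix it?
Bug: ORDER BY appears before GROUP BY; SQL clause order requires GROUP BY first

Fix: Move ORDER BY to the end, after GROUP BY

Corrected query:
SELECT category, AVG(price) AS a FROM products GROUP BY category ORDER BY a

Result:
category    | a      
------------+--------
Garden      | 118.49 
Kitchen     | 604.98 
Electronics | 899.825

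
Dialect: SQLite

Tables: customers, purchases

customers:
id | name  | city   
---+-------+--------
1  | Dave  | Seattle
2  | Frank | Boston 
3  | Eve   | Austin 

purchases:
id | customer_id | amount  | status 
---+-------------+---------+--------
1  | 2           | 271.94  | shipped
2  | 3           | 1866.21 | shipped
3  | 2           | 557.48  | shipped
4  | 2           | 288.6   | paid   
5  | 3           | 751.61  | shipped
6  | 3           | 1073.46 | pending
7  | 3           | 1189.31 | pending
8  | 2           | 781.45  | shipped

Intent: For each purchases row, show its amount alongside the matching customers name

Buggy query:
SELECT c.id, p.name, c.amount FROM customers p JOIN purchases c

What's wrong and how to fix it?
Bug: JOIN with no ON clause produces a cartesian product; every purchases row pairs with every customers row

Fix: Add ON c.customer_id = p.id to the JOIN

Corrected query:
SELECT c.id, p.name, c.amount FROM customers p JOIN purchases c ON c.customer_id = p.id

Result:
id | name  | amount 
---+-------+--------
1  | Frank | 271.94 
2  | Eve   | 1866.21
3  | Frank | 557.48 
4  | Frank | 288.6  
5  | Eve   | 751.61 
6  | Eve   | 1073.46
7  | Eve   | 1189.31
8  | Frank | 781.45 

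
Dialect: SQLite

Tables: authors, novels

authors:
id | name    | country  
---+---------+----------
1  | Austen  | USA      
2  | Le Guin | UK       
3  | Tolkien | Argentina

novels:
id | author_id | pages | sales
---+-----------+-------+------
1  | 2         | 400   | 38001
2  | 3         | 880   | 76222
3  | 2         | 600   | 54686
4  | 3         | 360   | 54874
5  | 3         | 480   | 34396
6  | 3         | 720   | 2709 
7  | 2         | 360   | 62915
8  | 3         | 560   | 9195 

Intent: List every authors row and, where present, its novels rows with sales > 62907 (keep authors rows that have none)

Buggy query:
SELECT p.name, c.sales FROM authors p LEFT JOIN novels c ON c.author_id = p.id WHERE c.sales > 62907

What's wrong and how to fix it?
Bug: A WHERE condition on the right-hand table after LEFT JOIN drops unmatched parents

Fix: Move the right-table condition into the ON clause so unmatched parents are kept

Corrected query:
SELECT p.name, c.sales FROM authors p LEFT JOIN novels c ON c.author_id = p.id AND c.sales > 62907

Result:
name    | sales
--------+------
Austen  | NULL 
Le Guin | 62915
Tolkien | 76222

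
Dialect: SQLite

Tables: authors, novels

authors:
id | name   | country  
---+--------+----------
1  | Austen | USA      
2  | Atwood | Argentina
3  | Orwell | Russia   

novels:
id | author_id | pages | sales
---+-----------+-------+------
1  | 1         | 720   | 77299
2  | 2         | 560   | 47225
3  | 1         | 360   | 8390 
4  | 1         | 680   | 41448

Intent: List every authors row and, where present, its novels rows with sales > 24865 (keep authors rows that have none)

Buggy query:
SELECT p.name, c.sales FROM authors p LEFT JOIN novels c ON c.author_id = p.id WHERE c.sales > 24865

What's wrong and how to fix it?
Bug: A WHERE condition on the right-hand table after LEFT JOIN drops unmatched parents

Fix: Move the right-table condition into the ON clause so unmatched parents are kept

Corrected query:
SELECT p.name, c.sales FROM authors p LEFT JOIN novels c ON c.author_id = p.id AND c.sales > 24865

Result:
name   | sales
-------+------
Austen | 41448
Austen | 77299
Atwood | 47225
Orwell | NULL 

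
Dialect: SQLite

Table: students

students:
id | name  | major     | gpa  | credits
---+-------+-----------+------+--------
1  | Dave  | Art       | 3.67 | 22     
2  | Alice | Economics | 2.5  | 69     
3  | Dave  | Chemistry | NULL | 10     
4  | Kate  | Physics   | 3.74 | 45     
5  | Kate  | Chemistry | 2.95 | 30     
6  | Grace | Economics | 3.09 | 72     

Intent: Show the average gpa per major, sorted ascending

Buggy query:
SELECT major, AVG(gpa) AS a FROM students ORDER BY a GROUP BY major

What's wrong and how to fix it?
Bug: ORDER BY appears before GROUP BY; SQL clause order requires GROUP BY first

Fix: Move ORDER BY to the end, after GROUP BY

Corrected query:
SELECT major, AVG(gpa) AS a FROM students GROUP BY major ORDER BY a

Result:
major     | a    
----------+------
Economics | 2.795
Chemistry | 2.95 
Art       | 3.67 
Physics   | 3.74 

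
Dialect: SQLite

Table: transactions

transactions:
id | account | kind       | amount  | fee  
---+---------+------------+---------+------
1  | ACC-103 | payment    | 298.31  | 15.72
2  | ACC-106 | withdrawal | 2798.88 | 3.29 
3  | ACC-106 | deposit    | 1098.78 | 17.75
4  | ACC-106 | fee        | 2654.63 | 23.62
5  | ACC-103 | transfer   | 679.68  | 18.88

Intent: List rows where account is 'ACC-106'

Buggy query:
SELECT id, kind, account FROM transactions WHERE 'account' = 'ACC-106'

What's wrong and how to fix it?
Bug: 'account' in single quotes is a string literal, not the column; the comparison is literal-vs-literal and never true

Fix: Reference the column as account without single quotes

Corrected query:
SELECT id, kind, account FROM transactions WHERE account = 'ACC-106'

Result:
id | kind       | account
---+------------+--------
2  | withdrawal | ACC-106
3  | deposit    | ACC-106
4  | fee        | ACC-106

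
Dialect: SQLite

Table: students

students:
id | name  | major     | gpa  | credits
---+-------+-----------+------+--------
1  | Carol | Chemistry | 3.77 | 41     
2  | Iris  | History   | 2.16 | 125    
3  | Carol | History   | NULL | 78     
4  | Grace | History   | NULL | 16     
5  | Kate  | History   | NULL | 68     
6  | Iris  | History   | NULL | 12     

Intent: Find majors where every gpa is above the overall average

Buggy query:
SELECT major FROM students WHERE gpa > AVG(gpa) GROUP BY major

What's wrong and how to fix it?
Bug: AVG() is an aggregate; it can't sit directly in WHERE

Fix: Use a subquery for AVG and a HAVING MIN(...) filter so the condition holds for every row in the group

Corrected query:
SELECT major FROM students GROUP BY major HAVING MIN(gpa) > (SELECT AVG(gpa) FROM students)

Result:
major    
---------
Chemistry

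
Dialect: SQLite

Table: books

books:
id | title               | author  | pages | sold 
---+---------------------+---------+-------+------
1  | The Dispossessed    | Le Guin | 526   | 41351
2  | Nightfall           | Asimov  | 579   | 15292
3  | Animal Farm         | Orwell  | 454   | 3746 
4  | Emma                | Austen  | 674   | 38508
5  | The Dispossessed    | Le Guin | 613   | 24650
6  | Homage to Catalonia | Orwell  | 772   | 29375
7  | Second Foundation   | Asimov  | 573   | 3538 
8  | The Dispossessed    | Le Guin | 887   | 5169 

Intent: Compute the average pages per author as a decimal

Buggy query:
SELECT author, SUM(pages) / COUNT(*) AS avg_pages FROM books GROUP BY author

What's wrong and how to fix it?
Bug: SUM(pages) and COUNT(*) are both integers; the division truncates the fractional part

Fix: Cast one side to REAL so the division keeps the fractional part

Corrected query:
SELECT author, SUM(pages) * 1.0 / COUNT(*) AS avg_pages FROM books GROUP BY author

Result:
author  | avg_pages 
--------+-----------
Asimov  | 576       
Austen  | 674       
Le Guin | 675.333333
Orwell  | 613       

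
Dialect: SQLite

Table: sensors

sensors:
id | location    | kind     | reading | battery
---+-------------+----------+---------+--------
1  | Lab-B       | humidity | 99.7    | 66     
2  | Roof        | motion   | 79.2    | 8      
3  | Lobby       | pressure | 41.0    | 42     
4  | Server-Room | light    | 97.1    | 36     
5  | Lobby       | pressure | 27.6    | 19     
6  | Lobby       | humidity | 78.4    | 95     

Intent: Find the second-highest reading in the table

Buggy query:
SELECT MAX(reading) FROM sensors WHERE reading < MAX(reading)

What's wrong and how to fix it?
Bug: The inner MAX is an aggregate inside WHERE, which is not allowed

Fix: Compute the overall MAX in a subquery, then take MAX of rows below it

Corrected query:
SELECT MAX(reading) FROM sensors WHERE reading < (SELECT MAX(reading) FROM sensors)

Result:
MAX(reading)
------------
97.1        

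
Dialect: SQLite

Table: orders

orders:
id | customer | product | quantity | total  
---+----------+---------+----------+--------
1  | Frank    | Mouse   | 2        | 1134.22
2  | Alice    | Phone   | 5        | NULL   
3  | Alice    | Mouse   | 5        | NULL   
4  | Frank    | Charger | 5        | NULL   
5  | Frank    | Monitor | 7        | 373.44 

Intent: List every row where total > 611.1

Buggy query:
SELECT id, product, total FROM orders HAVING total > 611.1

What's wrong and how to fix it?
Bug: HAVING filters the output of aggregation, but this query has no GROUP BY and no aggregate functions, so SQLite rejects it (HAVING clause on a non-aggregate query); the condition here is per row

Fix: Use WHERE for row-level filtering

Corrected query:
SELECT id, product, total FROM orders WHERE total > 611.1

Result:
id | product | total  
---+---------+--------
1  | Mouse   | 1134.22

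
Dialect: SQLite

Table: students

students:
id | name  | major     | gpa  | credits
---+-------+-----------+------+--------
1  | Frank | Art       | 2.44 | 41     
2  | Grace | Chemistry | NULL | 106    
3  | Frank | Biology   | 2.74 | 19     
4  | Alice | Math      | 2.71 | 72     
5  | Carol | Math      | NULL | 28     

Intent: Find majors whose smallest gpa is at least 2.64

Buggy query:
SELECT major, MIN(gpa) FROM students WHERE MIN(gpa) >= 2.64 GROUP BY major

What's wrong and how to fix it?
Bug: Aggregates like MIN are computed per group after WHERE runs

Fix: Replace WHERE with HAVING after the GROUP BY

Corrected query:
SELECT major, MIN(gpa) FROM students GROUP BY major HAVING MIN(gpa) >= 2.64

Result:
major   | MIN(gpa)
--------+---------
Biology | 2.74    
Math    | 2.71    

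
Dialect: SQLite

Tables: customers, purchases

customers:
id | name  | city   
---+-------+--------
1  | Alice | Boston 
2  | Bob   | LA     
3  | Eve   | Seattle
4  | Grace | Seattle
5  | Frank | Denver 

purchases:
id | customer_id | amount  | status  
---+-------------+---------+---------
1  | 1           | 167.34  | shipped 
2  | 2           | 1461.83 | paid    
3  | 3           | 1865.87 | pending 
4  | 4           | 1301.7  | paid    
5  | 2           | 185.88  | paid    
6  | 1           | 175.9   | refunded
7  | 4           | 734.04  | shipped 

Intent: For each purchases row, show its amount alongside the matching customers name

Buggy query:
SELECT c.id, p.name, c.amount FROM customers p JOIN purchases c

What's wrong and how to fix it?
Bug: Missing join condition: each purchases row is matched to all customers rows instead of just its own

Fix: Add ON c.customer_id = p.id to the JOIN

Corrected query:
SELECT c.id, p.name, c.amount FROM customers p JOIN purchases c ON c.customer_id = p.id

Result:
id | name  | amount 
---+-------+--------
1  | Alice | 167.34 
2  | Bob   | 1461.83
3  | Eve   | 1865.87
4  | Grace | 1301.7 
5  | Bob   | 185.88 
6  | Alice | 175.9  
7  | Grace | 734.04 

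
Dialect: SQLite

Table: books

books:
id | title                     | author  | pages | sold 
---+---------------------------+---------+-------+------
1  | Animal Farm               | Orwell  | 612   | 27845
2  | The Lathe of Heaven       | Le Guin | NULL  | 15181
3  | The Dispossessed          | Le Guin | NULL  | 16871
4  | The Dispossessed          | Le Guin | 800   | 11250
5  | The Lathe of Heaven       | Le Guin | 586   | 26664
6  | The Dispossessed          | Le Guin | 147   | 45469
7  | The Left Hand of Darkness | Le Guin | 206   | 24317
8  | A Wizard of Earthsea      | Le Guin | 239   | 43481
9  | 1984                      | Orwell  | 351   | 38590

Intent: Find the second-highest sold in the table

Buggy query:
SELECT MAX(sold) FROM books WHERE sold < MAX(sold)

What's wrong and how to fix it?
Bug: MAX(sold) on the right of the comparison is an aggregate-in-WHERE error

Fix: Put the inner MAX in a scalar subquery

Corrected query:
SELECT MAX(sold) FROM books WHERE sold < (SELECT MAX(sold) FROM books)

Result:
MAX(sold)
---------
43481    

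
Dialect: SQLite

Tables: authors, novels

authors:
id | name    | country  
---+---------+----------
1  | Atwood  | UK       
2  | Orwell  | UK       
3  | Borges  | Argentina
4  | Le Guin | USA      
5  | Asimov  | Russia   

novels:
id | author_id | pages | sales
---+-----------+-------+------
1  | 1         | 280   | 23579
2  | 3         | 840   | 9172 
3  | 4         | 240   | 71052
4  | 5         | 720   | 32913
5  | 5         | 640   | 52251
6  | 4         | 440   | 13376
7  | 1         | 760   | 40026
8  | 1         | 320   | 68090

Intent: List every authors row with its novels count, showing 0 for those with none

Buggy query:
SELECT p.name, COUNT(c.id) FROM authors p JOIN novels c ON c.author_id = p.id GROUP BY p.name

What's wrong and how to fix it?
Bug: An inner join excludes parents with zero children

Fix: Use LEFT JOIN so parents without children still appear (COUNT(c.id) gives 0)

Corrected query:
SELECT p.name, COUNT(c.id) FROM authors p LEFT JOIN novels c ON c.author_id = p.id GROUP BY p.name

Result:
name    | COUNT(c.id)
--------+------------
Asimov  | 2          
Atwood  | 3          
Borges  | 1          
Le Guin | 2          
Orwell  | 0          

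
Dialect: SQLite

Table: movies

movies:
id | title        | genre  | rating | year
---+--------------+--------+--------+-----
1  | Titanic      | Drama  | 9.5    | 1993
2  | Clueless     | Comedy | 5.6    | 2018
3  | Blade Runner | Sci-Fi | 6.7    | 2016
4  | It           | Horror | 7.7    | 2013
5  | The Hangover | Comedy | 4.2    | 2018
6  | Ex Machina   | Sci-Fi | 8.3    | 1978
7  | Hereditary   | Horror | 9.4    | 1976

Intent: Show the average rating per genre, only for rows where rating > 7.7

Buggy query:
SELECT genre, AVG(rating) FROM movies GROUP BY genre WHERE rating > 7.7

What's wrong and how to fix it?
Bug: WHERE cannot follow GROUP BY

Fix: Place WHERE between FROM and GROUP BY

Corrected query:
SELECT genre, AVG(rating) FROM movies WHERE rating > 7.7 GROUP BY genre

Result:
genre  | AVG(rating)
-------+------------
Drama  | 9.5        
Horror | 9.4        
Sci-Fi | 8.3        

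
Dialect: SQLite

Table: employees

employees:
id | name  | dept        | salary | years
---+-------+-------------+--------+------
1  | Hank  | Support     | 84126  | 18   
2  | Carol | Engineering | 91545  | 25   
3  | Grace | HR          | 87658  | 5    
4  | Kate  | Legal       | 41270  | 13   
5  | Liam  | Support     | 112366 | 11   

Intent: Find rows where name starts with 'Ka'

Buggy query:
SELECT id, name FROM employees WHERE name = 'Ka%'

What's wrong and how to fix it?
Bug: Wildcards only work with LIKE; '=' treats '%' as a literal character

Fix: Replace '=' with LIKE so 'Ka%' is treated as a pattern

Corrected query:
SELECT id, name FROM employees WHERE name LIKE 'Ka%'

Result:
id | name
---+-----
4  | Kate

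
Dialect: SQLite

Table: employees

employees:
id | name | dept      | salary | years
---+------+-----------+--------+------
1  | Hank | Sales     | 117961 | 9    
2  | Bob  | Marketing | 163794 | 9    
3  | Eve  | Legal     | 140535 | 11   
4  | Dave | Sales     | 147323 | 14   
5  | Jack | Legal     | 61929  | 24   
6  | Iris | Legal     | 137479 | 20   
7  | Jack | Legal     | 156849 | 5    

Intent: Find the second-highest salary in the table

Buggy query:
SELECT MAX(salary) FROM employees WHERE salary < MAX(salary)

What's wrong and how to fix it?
Bug: MAX(salary) on the right of the comparison is an aggregate-in-WHERE error

Fix: Compute the overall MAX in a subquery, then take MAX of rows below it

Corrected query:
SELECT MAX(salary) FROM employees WHERE salary < (SELECT MAX(salary) FROM employees)

Result:
MAX(salary)
-----------
156849     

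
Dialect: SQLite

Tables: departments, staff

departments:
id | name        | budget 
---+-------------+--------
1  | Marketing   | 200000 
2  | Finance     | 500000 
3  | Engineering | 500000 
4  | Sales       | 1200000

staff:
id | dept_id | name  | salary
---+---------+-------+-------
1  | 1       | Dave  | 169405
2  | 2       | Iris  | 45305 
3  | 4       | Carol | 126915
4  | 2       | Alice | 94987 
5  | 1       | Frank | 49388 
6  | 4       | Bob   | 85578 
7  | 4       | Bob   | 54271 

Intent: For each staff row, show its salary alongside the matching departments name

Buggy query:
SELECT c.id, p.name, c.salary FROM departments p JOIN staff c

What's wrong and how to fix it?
Bug: Missing join condition: each staff row is matched to all departments rows instead of just its own

Fix: Add ON c.dept_id = p.id to the JOIN

Corrected query:
SELECT c.id, p.name, c.salary FROM departments p JOIN staff c ON c.dept_id = p.id

Result:
id | name      | salary
---+-----------+-------
1  | Marketing | 169405
2  | Finance   | 45305 
3  | Sales     | 126915
4  | Finance   | 94987 
5  | Marketing | 49388 
6  | Sales     | 85578 
7  | Sales     | 54271 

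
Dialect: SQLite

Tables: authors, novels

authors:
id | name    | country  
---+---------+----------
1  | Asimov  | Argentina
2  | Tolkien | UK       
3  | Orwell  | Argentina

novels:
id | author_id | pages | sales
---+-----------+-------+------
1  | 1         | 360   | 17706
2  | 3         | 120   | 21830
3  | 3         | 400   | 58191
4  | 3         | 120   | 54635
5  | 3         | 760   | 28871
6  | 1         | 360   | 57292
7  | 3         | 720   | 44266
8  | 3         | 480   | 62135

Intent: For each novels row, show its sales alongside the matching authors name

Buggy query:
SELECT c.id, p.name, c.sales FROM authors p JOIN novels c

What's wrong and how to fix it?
Bug: Missing join condition: each novels row is matched to all authors rows instead of just its own

Fix: Add ON c.author_id = p.id to the JOIN

Corrected query:
SELECT c.id, p.name, c.sales FROM authors p JOIN novels c ON c.author_id = p.id

Result:
id | name   | sales
---+--------+------
1  | Asimov | 17706
2  | Orwell | 21830
3  | Orwell | 58191
4  | Orwell | 54635
5  | Orwell | 28871
6  | Asimov | 57292
7  | Orwell | 44266
8  | Orwell | 62135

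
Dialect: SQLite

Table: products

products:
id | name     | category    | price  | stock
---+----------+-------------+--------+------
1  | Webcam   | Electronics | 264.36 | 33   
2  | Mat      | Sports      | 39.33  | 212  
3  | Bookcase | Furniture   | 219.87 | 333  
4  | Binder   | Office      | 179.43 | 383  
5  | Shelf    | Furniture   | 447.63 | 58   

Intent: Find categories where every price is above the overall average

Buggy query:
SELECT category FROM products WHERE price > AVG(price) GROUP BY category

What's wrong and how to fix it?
Bug: WHERE evaluates per row before aggregation, so AVG() is unavailable

Fix: Use a subquery for AVG and a HAVING MIN(...) filter so the condition holds for every row in the group

Corrected query:
SELECT category FROM products GROUP BY category HAVING MIN(price) > (SELECT AVG(price) FROM products)

Result:
category   
-----------
Electronics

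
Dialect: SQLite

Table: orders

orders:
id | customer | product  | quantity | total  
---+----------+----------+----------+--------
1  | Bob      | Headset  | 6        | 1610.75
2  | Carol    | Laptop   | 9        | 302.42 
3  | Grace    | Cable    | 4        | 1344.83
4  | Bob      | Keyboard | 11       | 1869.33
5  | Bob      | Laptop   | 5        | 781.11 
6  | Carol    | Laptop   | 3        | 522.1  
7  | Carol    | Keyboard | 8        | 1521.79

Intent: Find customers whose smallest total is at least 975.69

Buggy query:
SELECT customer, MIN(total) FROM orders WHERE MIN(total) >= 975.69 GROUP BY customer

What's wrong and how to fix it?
Bug: Aggregates like MIN are computed per group after WHERE runs

Fix: Replace WHERE with HAVING after the GROUP BY

Corrected query:
SELECT customer, MIN(total) FROM orders GROUP BY customer HAVING MIN(total) >= 975.69

Result:
customer | MIN(total)
---------+-----------
Grace    | 1344.83   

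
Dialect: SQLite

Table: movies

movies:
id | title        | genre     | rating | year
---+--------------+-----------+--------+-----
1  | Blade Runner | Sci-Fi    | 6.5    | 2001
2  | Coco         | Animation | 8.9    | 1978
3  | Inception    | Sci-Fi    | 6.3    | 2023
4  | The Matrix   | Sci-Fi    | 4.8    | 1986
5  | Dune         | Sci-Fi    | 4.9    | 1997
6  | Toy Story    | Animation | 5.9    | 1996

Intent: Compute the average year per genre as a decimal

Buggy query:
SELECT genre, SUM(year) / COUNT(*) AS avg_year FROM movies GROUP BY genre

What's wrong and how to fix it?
Bug: SUM(year) and COUNT(*) are both integers; the division truncates the fractional part

Fix: Multiply by 1.0 (or CAST to REAL) to force floating-point division

Corrected query:
SELECT genre, SUM(year) * 1.0 / COUNT(*) AS avg_year FROM movies GROUP BY genre

Result:
genre     | avg_year
----------+---------
Animation | 1987    
Sci-Fi    | 2001.75 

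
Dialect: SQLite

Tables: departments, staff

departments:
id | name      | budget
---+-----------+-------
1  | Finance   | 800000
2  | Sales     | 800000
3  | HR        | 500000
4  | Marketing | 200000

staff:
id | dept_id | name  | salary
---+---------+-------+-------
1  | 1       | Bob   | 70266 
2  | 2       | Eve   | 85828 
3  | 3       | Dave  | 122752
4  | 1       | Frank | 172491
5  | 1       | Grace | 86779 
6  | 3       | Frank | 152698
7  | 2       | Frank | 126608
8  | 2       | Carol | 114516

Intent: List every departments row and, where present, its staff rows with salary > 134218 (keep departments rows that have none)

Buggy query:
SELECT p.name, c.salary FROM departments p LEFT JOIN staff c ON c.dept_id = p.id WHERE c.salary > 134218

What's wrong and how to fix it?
Bug: A WHERE condition on the right-hand table after LEFT JOIN drops unmatched parents

Fix: Move the right-table condition into the ON clause so unmatched parents are kept

Corrected query:
SELECT p.name, c.salary FROM departments p LEFT JOIN staff c ON c.dept_id = p.id AND c.salary > 134218

Result:
name      | salary
----------+-------
Finance   | 172491
Sales     | NULL  
HR        | 152698
Marketing | NULL  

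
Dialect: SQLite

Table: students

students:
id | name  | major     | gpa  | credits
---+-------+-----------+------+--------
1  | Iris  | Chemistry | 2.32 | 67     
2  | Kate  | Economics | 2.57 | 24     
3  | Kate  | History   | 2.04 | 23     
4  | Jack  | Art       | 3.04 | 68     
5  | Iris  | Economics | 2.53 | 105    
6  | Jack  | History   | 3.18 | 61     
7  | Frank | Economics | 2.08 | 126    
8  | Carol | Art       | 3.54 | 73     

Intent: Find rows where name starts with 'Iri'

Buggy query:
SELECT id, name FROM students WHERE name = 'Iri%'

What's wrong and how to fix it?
Bug: '=' compares the literal string including the % character; pattern matching needs LIKE

Fix: Use LIKE for wildcard pattern matching

Corrected query:
SELECT id, name FROM students WHERE name LIKE 'Iri%'

Result:
id | name
---+-----
1  | Iris
5  | Iris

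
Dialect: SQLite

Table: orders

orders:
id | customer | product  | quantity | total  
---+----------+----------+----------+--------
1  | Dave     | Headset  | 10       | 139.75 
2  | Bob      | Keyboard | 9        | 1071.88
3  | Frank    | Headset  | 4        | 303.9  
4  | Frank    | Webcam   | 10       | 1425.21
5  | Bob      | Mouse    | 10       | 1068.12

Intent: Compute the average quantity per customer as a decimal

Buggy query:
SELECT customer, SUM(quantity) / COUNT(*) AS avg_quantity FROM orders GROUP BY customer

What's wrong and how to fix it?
Bug: SUM(quantity) and COUNT(*) are both integers; the division truncates the fractional part

Fix: Cast one side to REAL so the division keeps the fractional part

Corrected query:
SELECT customer, SUM(quantity) * 1.0 / COUNT(*) AS avg_quantity FROM orders GROUP BY customer

Result:
customer | avg_quantity
---------+-------------
Bob      | 9.5         
Dave     | 10          
Frank    | 7           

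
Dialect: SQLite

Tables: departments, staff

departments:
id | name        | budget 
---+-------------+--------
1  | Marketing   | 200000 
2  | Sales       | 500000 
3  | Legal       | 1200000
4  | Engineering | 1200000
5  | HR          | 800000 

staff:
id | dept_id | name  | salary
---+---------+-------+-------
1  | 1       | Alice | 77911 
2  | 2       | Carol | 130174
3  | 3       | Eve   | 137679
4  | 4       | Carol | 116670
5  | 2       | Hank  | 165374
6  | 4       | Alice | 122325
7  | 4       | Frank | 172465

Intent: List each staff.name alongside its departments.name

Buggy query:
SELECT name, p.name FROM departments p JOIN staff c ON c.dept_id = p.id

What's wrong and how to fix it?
Bug: Both tables have a 'name' column; the unqualified reference is ambiguous

Fix: Prefix ambiguous columns with the table alias

Corrected query:
SELECT c.name, p.name FROM departments p JOIN staff c ON c.dept_id = p.id

Result:
name  | name       
------+------------
Alice | Marketing  
Carol | Sales      
Eve   | Legal      
Carol | Engineering
Hank  | Sales      
Alice | Engineering
Frank | Engineering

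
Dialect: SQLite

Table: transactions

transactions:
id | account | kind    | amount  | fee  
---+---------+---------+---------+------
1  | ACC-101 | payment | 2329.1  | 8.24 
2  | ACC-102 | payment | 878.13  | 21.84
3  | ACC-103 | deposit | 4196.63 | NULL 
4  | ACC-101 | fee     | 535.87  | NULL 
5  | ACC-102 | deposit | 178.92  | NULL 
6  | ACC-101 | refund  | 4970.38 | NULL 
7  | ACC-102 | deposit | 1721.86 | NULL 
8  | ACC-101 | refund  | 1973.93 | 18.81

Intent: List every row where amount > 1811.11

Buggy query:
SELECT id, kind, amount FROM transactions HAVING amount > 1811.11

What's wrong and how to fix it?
Bug: HAVING filters the output of aggregation, but this query has no GROUP BY and no aggregate functions, so SQLite rejects it (HAVING clause on a non-aggregate query); the condition here is per row

Fix: Use WHERE for row-level filtering

Corrected query:
SELECT id, kind, amount FROM transactions WHERE amount > 1811.11

Result:
id | kind    | amount 
---+---------+--------
1  | payment | 2329.1 
3  | deposit | 4196.63
6  | refund  | 4970.38
8  | refund  | 1973.93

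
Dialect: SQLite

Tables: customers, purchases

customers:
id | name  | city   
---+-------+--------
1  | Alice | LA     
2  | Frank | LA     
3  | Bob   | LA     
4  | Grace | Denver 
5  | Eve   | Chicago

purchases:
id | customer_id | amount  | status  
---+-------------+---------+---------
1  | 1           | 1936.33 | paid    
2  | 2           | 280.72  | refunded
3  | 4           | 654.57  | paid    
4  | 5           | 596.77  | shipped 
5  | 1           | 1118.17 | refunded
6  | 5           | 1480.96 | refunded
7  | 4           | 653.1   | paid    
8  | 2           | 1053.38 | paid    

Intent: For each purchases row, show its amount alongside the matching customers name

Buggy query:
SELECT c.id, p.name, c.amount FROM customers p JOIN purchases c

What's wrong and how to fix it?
Bug: JOIN with no ON clause produces a cartesian product; every purchases row pairs with every customers row

Fix: Add ON c.customer_id = p.id to the JOIN

Corrected query:
SELECT c.id, p.name, c.amount FROM customers p JOIN purchases c ON c.customer_id = p.id

Result:
id | name  | amount 
---+-------+--------
1  | Alice | 1936.33
2  | Frank | 280.72 
3  | Grace | 654.57 
4  | Eve   | 596.77 
5  | Alice | 1118.17
6  | Eve   | 1480.96
7  | Grace | 653.1  
8  | Frank | 1053.38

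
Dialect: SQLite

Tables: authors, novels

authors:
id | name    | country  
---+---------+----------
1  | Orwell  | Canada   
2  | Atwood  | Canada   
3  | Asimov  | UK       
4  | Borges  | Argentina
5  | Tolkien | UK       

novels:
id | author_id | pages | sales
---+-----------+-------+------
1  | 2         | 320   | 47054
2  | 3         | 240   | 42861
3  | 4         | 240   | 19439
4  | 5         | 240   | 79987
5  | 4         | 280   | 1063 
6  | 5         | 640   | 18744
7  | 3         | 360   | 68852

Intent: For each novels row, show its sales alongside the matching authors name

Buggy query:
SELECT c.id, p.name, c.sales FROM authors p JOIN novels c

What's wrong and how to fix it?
Bug: JOIN with no ON clause produces a cartesian product; every novels row pairs with every authors row

Fix: Add ON c.author_id = p.id to the JOIN

Corrected query:
SELECT c.id, p.name, c.sales FROM authors p JOIN novels c ON c.author_id = p.id

Result:
id | name    | sales
---+---------+------
1  | Atwood  | 47054
2  | Asimov  | 42861
3  | Borges  | 19439
4  | Tolkien | 79987
5  | Borges  | 1063 
6  | Tolkien | 18744
7  | Asimov  | 68852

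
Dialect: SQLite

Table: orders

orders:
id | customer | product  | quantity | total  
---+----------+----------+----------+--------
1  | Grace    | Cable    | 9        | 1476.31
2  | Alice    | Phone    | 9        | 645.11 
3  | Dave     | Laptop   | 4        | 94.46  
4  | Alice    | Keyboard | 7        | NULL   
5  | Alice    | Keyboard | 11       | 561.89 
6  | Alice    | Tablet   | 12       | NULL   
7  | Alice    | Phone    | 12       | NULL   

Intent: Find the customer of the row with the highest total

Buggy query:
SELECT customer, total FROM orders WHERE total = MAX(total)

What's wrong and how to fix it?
Bug: WHERE is evaluated per row; an aggregate over the whole table isn't defined there

Fix: Wrap MAX in a scalar subquery so WHERE compares against a single value

Corrected query:
SELECT customer, total FROM orders WHERE total = (SELECT MAX(total) FROM orders)

Result:
customer | total  
---------+--------
Grace    | 1476.31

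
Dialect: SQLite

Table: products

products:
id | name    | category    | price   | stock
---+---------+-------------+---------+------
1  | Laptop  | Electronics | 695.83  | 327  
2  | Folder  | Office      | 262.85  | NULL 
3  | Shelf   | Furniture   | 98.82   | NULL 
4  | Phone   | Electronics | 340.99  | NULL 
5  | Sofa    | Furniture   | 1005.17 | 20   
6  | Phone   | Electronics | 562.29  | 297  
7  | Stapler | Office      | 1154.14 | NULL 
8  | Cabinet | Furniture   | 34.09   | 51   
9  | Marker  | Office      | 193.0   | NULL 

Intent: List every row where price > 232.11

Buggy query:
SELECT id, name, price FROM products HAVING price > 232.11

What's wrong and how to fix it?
Bug: This is a non-aggregate query (no GROUP BY, no aggregates), so in SQLite the HAVING clause is invalid here; a row-level condition belongs in WHERE

Fix: Replace HAVING with WHERE since the condition applies to individual rows

Corrected query:
SELECT id, name, price FROM products WHERE price > 232.11

Result:
id | name    | price  
---+---------+--------
1  | Laptop  | 695.83 
2  | Folder  | 262.85 
4  | Phone   | 340.99 
5  | Sofa    | 1005.17
6  | Phone   | 562.29 
7  | Stapler | 1154.14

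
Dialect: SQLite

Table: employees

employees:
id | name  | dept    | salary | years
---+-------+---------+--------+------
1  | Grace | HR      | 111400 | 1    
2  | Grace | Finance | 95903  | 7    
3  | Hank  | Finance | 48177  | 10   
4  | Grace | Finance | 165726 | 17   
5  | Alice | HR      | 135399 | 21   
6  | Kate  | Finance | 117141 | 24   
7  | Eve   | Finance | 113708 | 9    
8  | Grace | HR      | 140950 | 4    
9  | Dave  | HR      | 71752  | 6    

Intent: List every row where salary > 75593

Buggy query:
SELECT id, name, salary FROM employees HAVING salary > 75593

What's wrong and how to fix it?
Bug: This is a non-aggregate query (no GROUP BY, no aggregates), so in SQLite the HAVING clause is invalid here; a row-level condition belongs in WHERE

Fix: Replace HAVING with WHERE since the condition applies to individual rows

Corrected query:
SELECT id, name, salary FROM employees WHERE salary > 75593

Result:
id | name  | salary
---+-------+-------
1  | Grace | 111400
2  | Grace | 95903 
4  | Grace | 165726
5  | Alice | 135399
6  | Kate  | 117141
7  | Eve   | 113708
8  | Grace | 140950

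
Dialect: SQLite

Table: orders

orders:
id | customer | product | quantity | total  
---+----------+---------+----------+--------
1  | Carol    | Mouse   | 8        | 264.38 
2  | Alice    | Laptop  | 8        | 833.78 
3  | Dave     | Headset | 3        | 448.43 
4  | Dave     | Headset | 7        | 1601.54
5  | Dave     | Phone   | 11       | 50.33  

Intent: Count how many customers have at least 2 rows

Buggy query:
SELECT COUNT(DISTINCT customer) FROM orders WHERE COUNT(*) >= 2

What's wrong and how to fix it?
Bug: WHERE filters individual rows, not groups, so a group-level COUNT is invalid there

Fix: Use a subquery that GROUPs and filters with HAVING, then count its rows

Corrected query:
SELECT COUNT(*) FROM (SELECT customer FROM orders GROUP BY customer HAVING COUNT(*) >= 2)

Result:
COUNT(*)
--------
1       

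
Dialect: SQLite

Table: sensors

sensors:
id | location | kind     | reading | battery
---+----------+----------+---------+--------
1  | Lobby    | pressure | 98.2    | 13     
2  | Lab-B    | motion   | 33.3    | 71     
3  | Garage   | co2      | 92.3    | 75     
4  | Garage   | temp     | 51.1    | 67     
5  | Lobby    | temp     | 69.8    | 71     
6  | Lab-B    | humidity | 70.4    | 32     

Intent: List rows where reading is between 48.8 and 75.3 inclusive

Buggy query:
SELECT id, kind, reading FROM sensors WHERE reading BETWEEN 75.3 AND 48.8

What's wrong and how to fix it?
Bug: BETWEEN expects the lower bound first; with 75.3 AND 48.8 the range is empty

Fix: Write BETWEEN 48.8 AND 75.3

Corrected query:
SELECT id, kind, reading FROM sensors WHERE reading BETWEEN 48.8 AND 75.3

Result:
id | kind     | reading
---+----------+--------
4  | temp     | 51.1   
5  | temp     | 69.8   
6  | humidity | 70.4   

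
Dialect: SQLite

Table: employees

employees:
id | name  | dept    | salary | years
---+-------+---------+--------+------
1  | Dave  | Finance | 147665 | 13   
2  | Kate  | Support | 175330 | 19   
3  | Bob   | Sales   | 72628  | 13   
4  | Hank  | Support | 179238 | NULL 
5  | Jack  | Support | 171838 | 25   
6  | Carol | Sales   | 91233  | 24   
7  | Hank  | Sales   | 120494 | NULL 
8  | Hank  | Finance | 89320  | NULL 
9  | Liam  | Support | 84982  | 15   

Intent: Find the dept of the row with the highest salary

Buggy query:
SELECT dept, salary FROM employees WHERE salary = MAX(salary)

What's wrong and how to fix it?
Bug: MAX(salary) is an aggregate and cannot be used directly in WHERE

Fix: Wrap MAX in a scalar subquery so WHERE compares against a single value

Corrected query:
SELECT dept, salary FROM employees WHERE salary = (SELECT MAX(salary) FROM employees)

Result:
dept    | salary
--------+-------
Support | 179238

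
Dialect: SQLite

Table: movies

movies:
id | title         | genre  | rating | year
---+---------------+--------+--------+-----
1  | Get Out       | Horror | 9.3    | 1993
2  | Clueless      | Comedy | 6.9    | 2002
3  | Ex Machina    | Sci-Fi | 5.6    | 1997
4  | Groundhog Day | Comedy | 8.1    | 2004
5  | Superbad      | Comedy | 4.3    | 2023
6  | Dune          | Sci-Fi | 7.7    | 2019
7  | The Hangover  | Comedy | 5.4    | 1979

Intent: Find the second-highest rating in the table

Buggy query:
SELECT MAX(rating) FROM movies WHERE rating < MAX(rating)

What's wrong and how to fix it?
Bug: MAX(rating) on the right of the comparison is an aggregate-in-WHERE error

Fix: Put the inner MAX in a scalar subquery

Corrected query:
SELECT MAX(rating) FROM movies WHERE rating < (SELECT MAX(rating) FROM movies)

Result:
MAX(rating)
-----------
8.1        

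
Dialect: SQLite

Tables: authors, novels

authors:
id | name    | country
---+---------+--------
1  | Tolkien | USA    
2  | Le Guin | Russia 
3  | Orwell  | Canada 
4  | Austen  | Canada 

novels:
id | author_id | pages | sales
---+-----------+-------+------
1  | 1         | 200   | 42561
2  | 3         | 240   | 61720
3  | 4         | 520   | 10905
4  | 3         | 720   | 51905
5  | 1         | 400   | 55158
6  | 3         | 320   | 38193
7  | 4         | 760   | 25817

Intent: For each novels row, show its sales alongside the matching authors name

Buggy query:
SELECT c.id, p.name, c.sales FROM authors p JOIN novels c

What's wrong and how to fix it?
Bug: Missing join condition: each novels row is matched to all authors rows instead of just its own

Fix: Add ON c.author_id = p.id to the JOIN

Corrected query:
SELECT c.id, p.name, c.sales FROM authors p JOIN novels c ON c.author_id = p.id

Result:
id | name    | sales
---+---------+------
1  | Tolkien | 42561
2  | Orwell  | 61720
3  | Austen  | 10905
4  | Orwell  | 51905
5  | Tolkien | 55158
6  | Orwell  | 38193
7  | Austen  | 25817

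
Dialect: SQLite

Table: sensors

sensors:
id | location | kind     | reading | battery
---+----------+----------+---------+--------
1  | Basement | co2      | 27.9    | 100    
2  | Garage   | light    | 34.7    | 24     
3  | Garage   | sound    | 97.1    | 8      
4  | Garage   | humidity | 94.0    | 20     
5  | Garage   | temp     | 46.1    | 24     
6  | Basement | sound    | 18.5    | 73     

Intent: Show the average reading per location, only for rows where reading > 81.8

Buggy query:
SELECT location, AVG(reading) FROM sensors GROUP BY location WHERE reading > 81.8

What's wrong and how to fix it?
Bug: WHERE cannot follow GROUP BY

Fix: Move the WHERE clause before GROUP BY

Corrected query:
SELECT location, AVG(reading) FROM sensors WHERE reading > 81.8 GROUP BY location

Result:
location | AVG(reading)
---------+-------------
Garage   | 95.55       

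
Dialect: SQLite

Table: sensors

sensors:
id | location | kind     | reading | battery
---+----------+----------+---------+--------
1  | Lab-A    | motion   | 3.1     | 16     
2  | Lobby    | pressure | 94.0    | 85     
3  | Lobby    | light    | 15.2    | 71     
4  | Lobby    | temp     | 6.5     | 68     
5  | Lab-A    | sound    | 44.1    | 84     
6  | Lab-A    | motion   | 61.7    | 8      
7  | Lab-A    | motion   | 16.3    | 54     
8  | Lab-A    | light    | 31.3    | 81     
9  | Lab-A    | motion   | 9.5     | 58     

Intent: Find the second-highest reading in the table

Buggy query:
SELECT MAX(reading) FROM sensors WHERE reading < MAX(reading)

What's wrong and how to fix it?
Bug: MAX(reading) on the right of the comparison is an aggregate-in-WHERE error

Fix: Compute the overall MAX in a subquery, then take MAX of rows below it

Corrected query:
SELECT MAX(reading) FROM sensors WHERE reading < (SELECT MAX(reading) FROM sensors)

Result:
MAX(reading)
------------
61.7        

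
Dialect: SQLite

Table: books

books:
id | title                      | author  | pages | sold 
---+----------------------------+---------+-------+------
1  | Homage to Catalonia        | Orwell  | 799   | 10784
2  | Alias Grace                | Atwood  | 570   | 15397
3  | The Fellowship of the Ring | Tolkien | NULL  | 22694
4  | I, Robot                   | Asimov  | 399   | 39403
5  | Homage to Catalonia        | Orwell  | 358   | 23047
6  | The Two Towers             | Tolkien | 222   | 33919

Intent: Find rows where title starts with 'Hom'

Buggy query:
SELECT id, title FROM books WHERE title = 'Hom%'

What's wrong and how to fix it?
Bug: '=' compares the literal string including the % character; pattern matching needs LIKE

Fix: Use LIKE for wildcard pattern matching

Corrected query:
SELECT id, title FROM books WHERE title LIKE 'Hom%'

Result:
id | title              
---+--------------------
1  | Homage to Catalonia
5  | Homage to Catalonia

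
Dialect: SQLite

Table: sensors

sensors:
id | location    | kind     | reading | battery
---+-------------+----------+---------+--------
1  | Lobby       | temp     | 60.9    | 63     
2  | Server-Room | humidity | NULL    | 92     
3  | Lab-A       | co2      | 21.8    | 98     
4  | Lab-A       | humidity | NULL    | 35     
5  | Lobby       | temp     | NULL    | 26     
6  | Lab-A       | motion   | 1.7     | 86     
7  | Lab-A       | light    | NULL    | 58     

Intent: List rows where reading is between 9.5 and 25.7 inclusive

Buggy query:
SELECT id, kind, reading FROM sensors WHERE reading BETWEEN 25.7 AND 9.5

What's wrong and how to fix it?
Bug: BETWEEN expects the lower bound first; with 25.7 AND 9.5 the range is empty

Fix: Swap the bounds so the smaller value comes first

Corrected query:
SELECT id, kind, reading FROM sensors WHERE reading BETWEEN 9.5 AND 25.7

Result:
id | kind | reading
---+------+--------
3  | co2  | 21.8   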